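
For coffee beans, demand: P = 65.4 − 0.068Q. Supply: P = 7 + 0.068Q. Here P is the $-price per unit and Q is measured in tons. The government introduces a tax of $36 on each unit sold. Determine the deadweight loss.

$4764.71

Competitive equilibrium: 65.4 − 0.068Q = 7 + 0.068Q → Q* = 429.4118, P* = 36.2.
With the tax, the buyer price exceeds the seller price by 36: (65.4 − 0.068Q) − (7 + 0.068Q) = 36 → Q' = 164.7059.
ΔQ = 429.4118 − 164.7059 = 264.7059; the wedge equals the tax, 36.
Welfare loss = ½ × 264.7059 × 36 = $4764.71.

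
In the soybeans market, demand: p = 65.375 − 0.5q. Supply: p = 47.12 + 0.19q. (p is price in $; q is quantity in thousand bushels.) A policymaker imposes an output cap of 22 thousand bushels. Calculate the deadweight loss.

Competitive equilibrium: 65.375 − 0.5q = 47.12 + 0.19q → q* = 26.4565, p* = 52.1467.
At q = 22: demand price = 65.375 − 0.5·22 = 54.375; supply price = 47.12 + 0.19·22 = 51.3.
Δq = 26.4565 − 22 = 4.4565; wedge = 54.375 − 51.3 = 3.075.
The triangle = ½ × 4.4565 × 3.075 = $6.85 thousand.

$6.85 thousand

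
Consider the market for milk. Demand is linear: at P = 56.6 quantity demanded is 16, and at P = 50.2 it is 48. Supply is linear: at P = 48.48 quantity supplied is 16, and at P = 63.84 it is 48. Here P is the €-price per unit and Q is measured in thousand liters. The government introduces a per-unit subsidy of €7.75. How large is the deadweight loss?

Demand slope = (50.2 − 56.6)/(48 − 16) = −0.2, so P = 59.8 − 0.2Q.
Supply slope = (63.84 − 48.48)/(48 − 16) = 0.48, so P = 40.8 + 0.48Q.
Competitive equilibrium: 59.8 − 0.2Q = 40.8 + 0.48Q → Q* = 27.9412, P* = 54.2118.
The subsidy lowers effective supply by 7.75: P = 33.05 + 0.48Q.
New quantity: 59.8 − 0.2Q = 33.05 + 0.48Q → Q' = 39.3382.
Overproduction ΔQ = 39.3382 − 27.9412 = 11.397; wedge = subsidy = 7.75.
Deadweight loss = ½ × 11.397 × 7.75 = €44.16 thousand.

€44.16 thousand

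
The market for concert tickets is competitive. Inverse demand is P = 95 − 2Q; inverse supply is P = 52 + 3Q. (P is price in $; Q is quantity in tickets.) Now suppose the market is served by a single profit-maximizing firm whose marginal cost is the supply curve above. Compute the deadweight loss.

$15.09

Competitive equilibrium: 95 − 2Q = 52 + 3Q → Q* = 8.6, P* = 77.8.
Marginal revenue: MR = 95 − 4Q. Set MR = MC: 95 − 4Q = 52 + 3Q → Q_m = 6.1429.
Price P_m = 95 − 2·6.1429 = 82.7142; MC(Q_m) = 52 + 3·6.1429 = 70.4287.
Competitive Q* = 8.6, so ΔQ = 2.4571; wedge = 82.7142 − 70.4287 = 12.2855.
DWL = ½ × 2.4571 × 12.2855 = $15.09.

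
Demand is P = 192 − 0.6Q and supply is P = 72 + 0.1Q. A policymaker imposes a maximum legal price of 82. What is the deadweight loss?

1785.71

Competitive equilibrium: 192 − 0.6Q = 72 + 0.1Q → Q* = 171.42857, P* = 89.14286.
At the ceiling P = 82, quantity supplied = (82 − 72)/0.1 = 100.
Willingness to pay at Q' = 100: 192 − 0.6·100 = 132.
ΔQ = 171.42857 − 100 = 71.42857; wedge = 132 − 82 = 50.
Welfare loss = ½ × 71.42857 × 50 = 1785.71.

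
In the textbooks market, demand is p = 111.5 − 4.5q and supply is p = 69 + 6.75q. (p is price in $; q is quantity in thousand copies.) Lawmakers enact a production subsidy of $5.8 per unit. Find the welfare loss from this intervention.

$1.50 thousand

Competitive equilibrium: 111.5 − 4.5q = 69 + 6.75q → q* = 3.77778, p* = 94.5.
The subsidy lowers effective supply by 5.8: p = 63.2 + 6.75q.
New quantity: 111.5 − 4.5q = 63.2 + 6.75q → q' = 4.29333.
Overproduction Δq = 4.29333 − 3.77778 = 0.51555; wedge = subsidy = 5.8.
The triangle = ½ × 0.51555 × 5.8 = $1.50 thousand.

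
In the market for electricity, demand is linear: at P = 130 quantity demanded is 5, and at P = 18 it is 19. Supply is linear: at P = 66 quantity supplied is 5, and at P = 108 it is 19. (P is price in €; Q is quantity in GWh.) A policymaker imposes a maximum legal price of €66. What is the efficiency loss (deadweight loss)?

€186.18

Demand slope = (18 − 130)/(19 − 5) = −8, so P = 170 − 8Q.
Supply slope = (108 − 66)/(19 − 5) = 3, so P = 51 + 3Q.
Competitive equilibrium: 170 − 8Q = 51 + 3Q → Q* = 10.8182, P* = 83.4545.
At the ceiling P = 66, quantity supplied = (66 − 51)/3 = 5.
Willingness to pay at Q' = 5: 170 − 8·5 = 130.
ΔQ = 10.8182 − 5 = 5.8182; wedge = 130 − 66 = 64.
DWL = ½ × 5.8182 × 64 = €186.18.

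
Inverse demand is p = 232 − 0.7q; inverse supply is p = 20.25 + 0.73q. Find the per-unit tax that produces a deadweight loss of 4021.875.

107.25

Competitive equilibrium: 232 − 0.7q = 20.25 + 0.73q → q* = 148.0769, p* = 128.3462.
A tax t gives Δq = t/1.43 and wedge t, so DWL = t²/2.86.
t²/2.86 = 4021.875 → t² = 11502.5625 → t = 107.25.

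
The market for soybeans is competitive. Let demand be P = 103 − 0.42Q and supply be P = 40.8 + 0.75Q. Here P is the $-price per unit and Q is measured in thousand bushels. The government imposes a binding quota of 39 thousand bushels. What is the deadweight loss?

$117.34 thousand

Competitive equilibrium: 103 − 0.42Q = 40.8 + 0.75Q → Q* = 53.1624, P* = 80.6718.
At Q = 39: demand price = 103 − 0.42·39 = 86.62; supply price = 40.8 + 0.75·39 = 70.05.
ΔQ = 53.1624 − 39 = 14.1624; wedge = 86.62 − 70.05 = 16.57.
The triangle = ½ × 14.1624 × 16.57 = $117.34 thousand.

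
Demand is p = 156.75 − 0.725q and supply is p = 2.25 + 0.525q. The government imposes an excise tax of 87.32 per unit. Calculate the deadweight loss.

Competitive equilibrium: 156.75 − 0.725q = 2.25 + 0.525q → q* = 123.6, p* = 67.14.
With the tax, the buyer price exceeds the seller price by 87.32: (156.75 − 0.725q) − (2.25 + 0.525q) = 87.32 → q' = 53.744.
Δq = 123.6 − 53.744 = 69.856; the wedge equals the tax, 87.32.
Welfare loss = ½ × 69.856 × 87.32 = 3049.91.

3049.91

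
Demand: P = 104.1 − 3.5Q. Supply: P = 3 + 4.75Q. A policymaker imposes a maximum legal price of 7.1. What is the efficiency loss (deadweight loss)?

535.28

Competitive equilibrium: 104.1 − 3.5Q = 3 + 4.75Q → Q* = 12.25455, P* = 61.20909.
At the ceiling P = 7.1, quantity supplied = (7.1 − 3)/4.75 = 0.86316.
Willingness to pay at Q' = 0.86316: 104.1 − 3.5·0.86316 = 101.07894.
ΔQ = 12.25455 − 0.86316 = 11.39139; wedge = 101.07894 − 7.1 = 93.97894.
DWL = ½ × 11.39139 × 93.97894 = 535.28.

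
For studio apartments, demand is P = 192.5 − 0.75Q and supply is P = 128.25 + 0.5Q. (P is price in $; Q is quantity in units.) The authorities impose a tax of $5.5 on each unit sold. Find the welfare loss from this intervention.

Competitive equilibrium: 192.5 − 0.75Q = 128.25 + 0.5Q → Q* = 51.4, P* = 153.95.
With the tax, the buyer price exceeds the seller price by 5.5: (192.5 − 0.75Q) − (128.25 + 0.5Q) = 5.5 → Q' = 47.
ΔQ = 51.4 − 47 = 4.4; the wedge equals the tax, 5.5.
Welfare loss = ½ × 4.4 × 5.5 = $12.10.

$12.10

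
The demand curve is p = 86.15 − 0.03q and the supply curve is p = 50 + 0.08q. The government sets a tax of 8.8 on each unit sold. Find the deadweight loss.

Competitive equilibrium: 86.15 − 0.03q = 50 + 0.08q → q* = 328.6364, p* = 76.2909.
With the tax, the buyer price exceeds the seller price by 8.8: (86.15 − 0.03q) − (50 + 0.08q) = 8.8 → q' = 248.6364.
Δq = 328.6364 − 248.6364 = 80; the wedge equals the tax, 8.8.
Welfare loss = ½ × 80 × 8.8 = 352.

352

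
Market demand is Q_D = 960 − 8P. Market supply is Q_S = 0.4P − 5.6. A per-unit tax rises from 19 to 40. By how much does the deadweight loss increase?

236

In inverse form: demand P = 120 − 0.125Q, supply P = 14 + 2.5Q.
Competitive equilibrium: 120 − 0.125Q = 14 + 2.5Q → Q* = 40.381, P* = 114.9524.
For a per-unit tax t: ΔQ = t/2.625, so DWL = ½·t·(t/2.625) = t²/5.25.
At t = 19: DWL = 68.762. At t = 40: DWL = 304.762.
Increase = 304.762 − 68.762 = 236.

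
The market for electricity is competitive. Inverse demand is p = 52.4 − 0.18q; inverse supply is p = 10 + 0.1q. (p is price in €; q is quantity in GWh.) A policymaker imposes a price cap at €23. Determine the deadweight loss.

Competitive equilibrium: 52.4 − 0.18q = 10 + 0.1q → q* = 151.4286, p* = 25.1429.
At the ceiling p = 23, quantity supplied = (23 − 10)/0.1 = 130.
Willingness to pay at q' = 130: 52.4 − 0.18·130 = 29.
Δq = 151.4286 − 130 = 21.4286; wedge = 29 − 23 = 6.
Deadweight loss = ½ × 21.4286 × 6 = €64.29.

€64.29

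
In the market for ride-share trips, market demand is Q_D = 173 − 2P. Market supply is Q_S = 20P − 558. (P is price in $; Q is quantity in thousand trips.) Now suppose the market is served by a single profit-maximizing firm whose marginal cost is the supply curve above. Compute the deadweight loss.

In inverse form: demand P = 86.5 − 0.5Q, supply P = 27.9 + 0.05Q.
Competitive equilibrium: 86.5 − 0.5Q = 27.9 + 0.05Q → Q* = 106.5455, P* = 33.2273.
Marginal revenue: MR = 86.5 − Q. Set MR = MC: 86.5 − Q = 27.9 + 0.05Q → Q_m = 55.8095.
Price P_m = 86.5 − 0.5·55.8095 = 58.5953; MC(Q_m) = 27.9 + 0.05·55.8095 = 30.6905.
Competitive Q* = 106.5455, so ΔQ = 50.736; wedge = 58.5953 − 30.6905 = 27.9048.
DWL = ½ × 50.736 × 27.9048 = $707.89 thousand.

$707.89 thousand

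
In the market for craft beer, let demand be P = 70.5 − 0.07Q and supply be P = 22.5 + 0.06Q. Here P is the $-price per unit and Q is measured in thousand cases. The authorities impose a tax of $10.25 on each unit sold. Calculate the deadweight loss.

$404.09 thousand

Competitive equilibrium: 70.5 − 0.07Q = 22.5 + 0.06Q → Q* = 369.2308, P* = 44.6538.
With the tax, the buyer price exceeds the seller price by 10.25: (70.5 − 0.07Q) − (22.5 + 0.06Q) = 10.25 → Q' = 290.3846.
ΔQ = 369.2308 − 290.3846 = 78.8462; the wedge equals the tax, 10.25.
The triangle = ½ × 78.8462 × 10.25 = $404.09 thousand.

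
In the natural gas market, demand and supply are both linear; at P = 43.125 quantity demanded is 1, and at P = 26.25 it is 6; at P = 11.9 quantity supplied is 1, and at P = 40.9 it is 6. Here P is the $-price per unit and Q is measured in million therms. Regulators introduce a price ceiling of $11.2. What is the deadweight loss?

$56.97 million

Demand slope = (26.25 − 43.125)/(6 − 1) = −3.375, so P = 46.5 − 3.375Q.
Supply slope = (40.9 − 11.9)/(6 − 1) = 5.8, so P = 6.1 + 5.8Q.
Competitive equilibrium: 46.5 − 3.375Q = 6.1 + 5.8Q → Q* = 4.4033, P* = 31.639.
At the ceiling P = 11.2, quantity supplied = (11.2 − 6.1)/5.8 = 0.8793.
Willingness to pay at Q' = 0.8793: 46.5 − 3.375·0.8793 = 43.5324.
ΔQ = 4.4033 − 0.8793 = 3.524; wedge = 43.5324 − 11.2 = 32.3324.
Welfare loss = ½ × 3.524 × 32.3324 = $56.97 million.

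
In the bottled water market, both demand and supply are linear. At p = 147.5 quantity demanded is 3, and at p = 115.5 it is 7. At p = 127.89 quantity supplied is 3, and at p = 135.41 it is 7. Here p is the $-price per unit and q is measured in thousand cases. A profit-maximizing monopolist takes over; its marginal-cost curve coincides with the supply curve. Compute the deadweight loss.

$24.57 thousand

Demand slope = (115.5 − 147.5)/(7 − 3) = −8, so p = 171.5 − 8q.
Supply slope = (135.41 − 127.89)/(7 − 3) = 1.88, so p = 122.25 + 1.88q.
Competitive equilibrium: 171.5 − 8q = 122.25 + 1.88q → q* = 4.9848, p* = 131.6215.
Marginal revenue: MR = 171.5 − 16q. Set MR = MC: 171.5 − 16q = 122.25 + 1.88q → q_m = 2.7545.
Price p_m = 171.5 − 8·2.7545 = 149.464; MC(q_m) = 122.25 + 1.88·2.7545 = 127.4285.
Competitive q* = 4.9848, so Δq = 2.2303; wedge = 149.464 − 127.4285 = 22.0355.
The triangle = ½ × 2.2303 × 22.0355 = $24.57 thousand.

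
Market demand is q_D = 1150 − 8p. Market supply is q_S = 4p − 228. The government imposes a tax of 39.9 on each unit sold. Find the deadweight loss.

In inverse form: demand p = 143.75 − 0.125q, supply p = 57 + 0.25q.
Competitive equilibrium: 143.75 − 0.125q = 57 + 0.25q → q* = 231.3333, p* = 114.8333.
With the tax, the buyer price exceeds the seller price by 39.9: (143.75 − 0.125q) − (57 + 0.25q) = 39.9 → q' = 124.9333.
Δq = 231.3333 − 124.9333 = 106.4; the wedge equals the tax, 39.9.
DWL = ½ × 106.4 × 39.9 = 2122.68.

2122.68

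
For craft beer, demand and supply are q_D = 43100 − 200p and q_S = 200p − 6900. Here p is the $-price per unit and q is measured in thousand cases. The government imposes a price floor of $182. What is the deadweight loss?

$649800 thousand

In inverse form: demand p = 215.5 − 0.005q, supply p = 34.5 + 0.005q.
Competitive equilibrium: 215.5 − 0.005q = 34.5 + 0.005q → q* = 18100, p* = 125.
At the floor p = 182, quantity demanded = (215.5 − 182)/0.005 = 6700.
Sellers' marginal cost at q' = 6700: 34.5 + 0.005·6700 = 68.
Δq = 18100 − 6700 = 11400; wedge = 182 − 68 = 114.
DWL = ½ × 11400 × 114 = $649800 thousand.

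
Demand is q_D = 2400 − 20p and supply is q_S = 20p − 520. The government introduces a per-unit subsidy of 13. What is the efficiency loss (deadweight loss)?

845

In inverse form: demand p = 120 − 0.05q, supply p = 26 + 0.05q.
Competitive equilibrium: 120 − 0.05q = 26 + 0.05q → q* = 940, p* = 73.
The subsidy lowers effective supply by 13: p = 13 + 0.05q.
New quantity: 120 − 0.05q = 13 + 0.05q → q' = 1070.
Overproduction Δq = 1070 − 940 = 130; wedge = subsidy = 13.
The triangle = ½ × 130 × 13 = 845.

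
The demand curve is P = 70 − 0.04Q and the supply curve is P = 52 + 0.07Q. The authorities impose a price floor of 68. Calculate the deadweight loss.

710.23

Competitive equilibrium: 70 − 0.04Q = 52 + 0.07Q → Q* = 163.6364, P* = 63.4545.
At the floor P = 68, quantity demanded = (70 − 68)/0.04 = 50.
Sellers' marginal cost at Q' = 50: 52 + 0.07·50 = 55.5.
ΔQ = 163.6364 − 50 = 113.6364; wedge = 68 − 55.5 = 12.5.
Welfare loss = ½ × 113.6364 × 12.5 = 710.23.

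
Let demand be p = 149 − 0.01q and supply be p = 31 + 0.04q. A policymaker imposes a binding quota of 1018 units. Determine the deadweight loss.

45024.10

Competitive equilibrium: 149 − 0.01q = 31 + 0.04q → q* = 2360, p* = 125.4.
At q = 1018: demand price = 149 − 0.01·1018 = 138.82; supply price = 31 + 0.04·1018 = 71.72.
Δq = 2360 − 1018 = 1342; wedge = 138.82 − 71.72 = 67.1.
Deadweight loss = ½ × 1342 × 67.1 = 45024.10.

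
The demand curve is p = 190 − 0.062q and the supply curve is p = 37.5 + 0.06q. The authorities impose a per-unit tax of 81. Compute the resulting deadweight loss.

26889.34

Competitive equilibrium: 190 − 0.062q = 37.5 + 0.06q → q* = 1250, p* = 112.5.
With the tax, the buyer price exceeds the seller price by 81: (190 − 0.062q) − (37.5 + 0.06q) = 81 → q' = 586.0656.
Δq = 1250 − 586.0656 = 663.9344; the wedge equals the tax, 81.
Deadweight loss = ½ × 663.9344 × 81 = 26889.34.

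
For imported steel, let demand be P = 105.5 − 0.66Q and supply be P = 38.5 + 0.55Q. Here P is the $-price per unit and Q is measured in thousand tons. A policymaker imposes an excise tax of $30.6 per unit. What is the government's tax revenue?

$920.53 thousand

Competitive equilibrium: 105.5 − 0.66Q = 38.5 + 0.55Q → Q* = 55.3719, P* = 68.9545.
With the tax, the buyer price exceeds the seller price by 30.6: (105.5 − 0.66Q) − (38.5 + 0.55Q) = 30.6 → Q' = 30.0826.
Tax revenue = 30.6 × 30.0826 = $920.53 thousand.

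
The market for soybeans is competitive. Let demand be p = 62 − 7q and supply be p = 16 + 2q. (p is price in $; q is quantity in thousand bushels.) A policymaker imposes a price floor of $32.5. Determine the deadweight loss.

Competitive equilibrium: 62 − 7q = 16 + 2q → q* = 5.1111, p* = 26.2222.
At the floor p = 32.5, quantity demanded = (62 − 32.5)/7 = 4.2143.
Sellers' marginal cost at q' = 4.2143: 16 + 2·4.2143 = 24.4286.
Δq = 5.1111 − 4.2143 = 0.8968; wedge = 32.5 − 24.4286 = 8.0714.
Deadweight loss = ½ × 0.8968 × 8.0714 = $3.62 thousand.

$3.62 thousand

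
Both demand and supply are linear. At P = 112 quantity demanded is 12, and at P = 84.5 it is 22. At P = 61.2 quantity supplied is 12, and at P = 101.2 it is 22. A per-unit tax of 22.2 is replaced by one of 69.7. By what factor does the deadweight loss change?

Demand slope = (84.5 − 112)/(22 − 12) = −2.75, so P = 145 − 2.75Q.
Supply slope = (101.2 − 61.2)/(22 − 12) = 4, so P = 13.2 + 4Q.
Competitive equilibrium: 145 − 2.75Q = 13.2 + 4Q → Q* = 19.5259, P* = 91.3037.
For a per-unit tax t: ΔQ = t/6.75, so DWL = ½·t·(t/6.75) = t²/13.5.
At t = 22.2: DWL = 36.507. At t = 69.7: DWL = 359.859.
Ratio = (69.7/22.2)² = 9.857.

9.857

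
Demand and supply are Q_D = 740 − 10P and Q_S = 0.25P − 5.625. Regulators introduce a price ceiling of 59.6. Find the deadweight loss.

22.14

In inverse form: demand P = 74 − 0.1Q, supply P = 22.5 + 4Q.
Competitive equilibrium: 74 − 0.1Q = 22.5 + 4Q → Q* = 12.561, P* = 72.7439.
At the ceiling P = 59.6, quantity supplied = (59.6 − 22.5)/4 = 9.275.
Willingness to pay at Q' = 9.275: 74 − 0.1·9.275 = 73.0725.
ΔQ = 12.561 − 9.275 = 3.286; wedge = 73.0725 − 59.6 = 13.4725.
Deadweight loss = ½ × 3.286 × 13.4725 = 22.14.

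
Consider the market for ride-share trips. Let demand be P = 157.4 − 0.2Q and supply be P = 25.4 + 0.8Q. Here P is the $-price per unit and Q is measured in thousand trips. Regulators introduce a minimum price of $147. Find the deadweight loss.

Competitive equilibrium: 157.4 − 0.2Q = 25.4 + 0.8Q → Q* = 132, P* = 131.
At the floor P = 147, quantity demanded = (157.4 − 147)/0.2 = 52.
Sellers' marginal cost at Q' = 52: 25.4 + 0.8·52 = 67.
ΔQ = 132 − 52 = 80; wedge = 147 − 67 = 80.
Deadweight loss = ½ × 80 × 80 = $3200 thousand.

$3200 thousand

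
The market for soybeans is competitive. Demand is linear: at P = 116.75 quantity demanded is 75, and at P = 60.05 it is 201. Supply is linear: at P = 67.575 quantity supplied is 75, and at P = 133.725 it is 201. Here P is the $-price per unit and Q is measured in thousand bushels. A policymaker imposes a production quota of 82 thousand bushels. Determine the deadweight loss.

Demand slope = (60.05 − 116.75)/(201 − 75) = −0.45, so P = 150.5 − 0.45Q.
Supply slope = (133.725 − 67.575)/(201 − 75) = 0.525, so P = 28.2 + 0.525Q.
Competitive equilibrium: 150.5 − 0.45Q = 28.2 + 0.525Q → Q* = 125.4359, P* = 94.0538.
At Q = 82: demand price = 150.5 − 0.45·82 = 113.6; supply price = 28.2 + 0.525·82 = 71.25.
ΔQ = 125.4359 − 82 = 43.4359; wedge = 113.6 − 71.25 = 42.35.
Deadweight loss = ½ × 43.4359 × 42.35 = $919.76 thousand.

$919.76 thousand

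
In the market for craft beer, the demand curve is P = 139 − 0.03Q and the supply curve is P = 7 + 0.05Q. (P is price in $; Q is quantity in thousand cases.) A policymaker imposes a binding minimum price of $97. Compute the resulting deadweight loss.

$2500 thousand

Competitive equilibrium: 139 − 0.03Q = 7 + 0.05Q → Q* = 1650, P* = 89.5.
At the floor P = 97, quantity demanded = (139 − 97)/0.03 = 1400.
Sellers' marginal cost at Q' = 1400: 7 + 0.05·1400 = 77.
ΔQ = 1650 − 1400 = 250; wedge = 97 − 77 = 20.
DWL = ½ × 250 × 20 = $2500 thousand.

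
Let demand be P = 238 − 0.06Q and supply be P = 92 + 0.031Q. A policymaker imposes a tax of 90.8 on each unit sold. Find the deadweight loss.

Competitive equilibrium: 238 − 0.06Q = 92 + 0.031Q → Q* = 1604.3956, P* = 141.7363.
With the tax, the buyer price exceeds the seller price by 90.8: (238 − 0.06Q) − (92 + 0.031Q) = 90.8 → Q' = 606.5934.
ΔQ = 1604.3956 − 606.5934 = 997.8022; the wedge equals the tax, 90.8.
Deadweight loss = ½ × 997.8022 × 90.8 = 45300.22.

45300.22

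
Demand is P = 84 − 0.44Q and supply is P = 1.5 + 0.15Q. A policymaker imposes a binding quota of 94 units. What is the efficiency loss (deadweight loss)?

619.63

Competitive equilibrium: 84 − 0.44Q = 1.5 + 0.15Q → Q* = 139.8305, P* = 22.4746.
At Q = 94: demand price = 84 − 0.44·94 = 42.64; supply price = 1.5 + 0.15·94 = 15.6.
ΔQ = 139.8305 − 94 = 45.8305; wedge = 42.64 − 15.6 = 27.04.
DWL = ½ × 45.8305 × 27.04 = 619.63.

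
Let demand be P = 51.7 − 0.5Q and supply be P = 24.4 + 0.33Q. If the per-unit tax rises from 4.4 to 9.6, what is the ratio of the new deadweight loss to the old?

Competitive equilibrium: 51.7 − 0.5Q = 24.4 + 0.33Q → Q* = 32.8916, P* = 35.2542.
For a per-unit tax t: ΔQ = t/0.83, so DWL = ½·t·(t/0.83) = t²/1.66.
At t = 4.4: DWL = 11.663. At t = 9.6: DWL = 55.518.
Ratio = (9.6/4.4)² = 4.760.

4.760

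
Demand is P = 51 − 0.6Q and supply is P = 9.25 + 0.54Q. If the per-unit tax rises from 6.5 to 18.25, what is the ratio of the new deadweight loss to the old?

7.883

Competitive equilibrium: 51 − 0.6Q = 9.25 + 0.54Q → Q* = 36.6228, P* = 29.0263.
For a per-unit tax t: ΔQ = t/1.14, so DWL = ½·t·(t/1.14) = t²/2.28.
At t = 6.5: DWL = 18.531. At t = 18.25: DWL = 146.080.
Ratio = (18.25/6.5)² = 7.883.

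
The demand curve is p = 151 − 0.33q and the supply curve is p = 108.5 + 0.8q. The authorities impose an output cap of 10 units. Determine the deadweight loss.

Competitive equilibrium: 151 − 0.33q = 108.5 + 0.8q → q* = 37.6106, p* = 138.5885.
At q = 10: demand price = 151 − 0.33·10 = 147.7; supply price = 108.5 + 0.8·10 = 116.5.
Δq = 37.6106 − 10 = 27.6106; wedge = 147.7 − 116.5 = 31.2.
Welfare loss = ½ × 27.6106 × 31.2 = 430.73.

430.73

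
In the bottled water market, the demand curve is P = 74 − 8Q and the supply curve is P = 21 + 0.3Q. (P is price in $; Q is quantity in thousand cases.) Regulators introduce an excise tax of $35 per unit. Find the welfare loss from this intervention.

$73.80 thousand

Competitive equilibrium: 74 − 8Q = 21 + 0.3Q → Q* = 6.38554, P* = 22.91566.
With the tax, the buyer price exceeds the seller price by 35: (74 − 8Q) − (21 + 0.3Q) = 35 → Q' = 2.16867.
ΔQ = 6.38554 − 2.16867 = 4.21687; the wedge equals the tax, 35.
DWL = ½ × 4.21687 × 35 = $73.80 thousand.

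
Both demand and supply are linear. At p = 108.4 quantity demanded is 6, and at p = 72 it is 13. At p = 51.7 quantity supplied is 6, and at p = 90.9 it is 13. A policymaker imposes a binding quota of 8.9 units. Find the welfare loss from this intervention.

29.82

Demand slope = (72 − 108.4)/(13 − 6) = −5.2, so p = 139.6 − 5.2q.
Supply slope = (90.9 − 51.7)/(13 − 6) = 5.6, so p = 18.1 + 5.6q.
Competitive equilibrium: 139.6 − 5.2q = 18.1 + 5.6q → q* = 11.25, p* = 81.1.
At q = 8.9: demand price = 139.6 − 5.2·8.9 = 93.32; supply price = 18.1 + 5.6·8.9 = 67.94.
Δq = 11.25 − 8.9 = 2.35; wedge = 93.32 − 67.94 = 25.38.
The triangle = ½ × 2.35 × 25.38 = 29.82.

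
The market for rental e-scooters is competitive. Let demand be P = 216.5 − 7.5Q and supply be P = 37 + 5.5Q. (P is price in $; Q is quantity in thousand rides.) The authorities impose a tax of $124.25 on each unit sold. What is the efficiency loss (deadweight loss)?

Competitive equilibrium: 216.5 − 7.5Q = 37 + 5.5Q → Q* = 13.8077, P* = 112.9423.
With the tax, the buyer price exceeds the seller price by 124.25: (216.5 − 7.5Q) − (37 + 5.5Q) = 124.25 → Q' = 4.25.
ΔQ = 13.8077 − 4.25 = 9.5577; the wedge equals the tax, 124.25.
Welfare loss = ½ × 9.5577 × 124.25 = $593.77 thousand.

$593.77 thousand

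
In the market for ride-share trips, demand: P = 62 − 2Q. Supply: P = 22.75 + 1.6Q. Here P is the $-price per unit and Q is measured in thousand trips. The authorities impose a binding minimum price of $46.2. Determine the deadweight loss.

Competitive equilibrium: 62 − 2Q = 22.75 + 1.6Q → Q* = 10.9028, P* = 40.1944.
At the floor P = 46.2, quantity demanded = (62 − 46.2)/2 = 7.9.
Sellers' marginal cost at Q' = 7.9: 22.75 + 1.6·7.9 = 35.39.
ΔQ = 10.9028 − 7.9 = 3.0028; wedge = 46.2 − 35.39 = 10.81.
Deadweight loss = ½ × 3.0028 × 10.81 = $16.23 thousand.

$16.23 thousand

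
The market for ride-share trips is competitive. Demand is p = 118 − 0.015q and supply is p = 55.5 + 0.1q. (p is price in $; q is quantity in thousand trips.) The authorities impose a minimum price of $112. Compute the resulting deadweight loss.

$1183.70 thousand

Competitive equilibrium: 118 − 0.015q = 55.5 + 0.1q → q* = 543.4783, p* = 109.8478.
At the floor p = 112, quantity demanded = (118 − 112)/0.015 = 400.
Sellers' marginal cost at q' = 400: 55.5 + 0.1·400 = 95.5.
Δq = 543.4783 − 400 = 143.4783; wedge = 112 − 95.5 = 16.5.
Deadweight loss = ½ × 143.4783 × 16.5 = $1183.70 thousand.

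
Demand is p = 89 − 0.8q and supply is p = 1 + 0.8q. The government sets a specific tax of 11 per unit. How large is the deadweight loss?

37.81

Competitive equilibrium: 89 − 0.8q = 1 + 0.8q → q* = 55, p* = 45.
With the tax, the buyer price exceeds the seller price by 11: (89 − 0.8q) − (1 + 0.8q) = 11 → q' = 48.125.
Δq = 55 − 48.125 = 6.875; the wedge equals the tax, 11.
Welfare loss = ½ × 6.875 × 11 = 37.81.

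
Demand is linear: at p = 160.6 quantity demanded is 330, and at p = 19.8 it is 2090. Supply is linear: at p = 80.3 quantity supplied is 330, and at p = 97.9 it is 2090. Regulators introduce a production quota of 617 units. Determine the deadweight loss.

Demand slope = (19.8 − 160.6)/(2090 − 330) = −0.08, so p = 187 − 0.08q.
Supply slope = (97.9 − 80.3)/(2090 − 330) = 0.01, so p = 77 + 0.01q.
Competitive equilibrium: 187 − 0.08q = 77 + 0.01q → q* = 1222.2222, p* = 89.2222.
At q = 617: demand price = 187 − 0.08·617 = 137.64; supply price = 77 + 0.01·617 = 83.17.
Δq = 1222.2222 − 617 = 605.2222; wedge = 137.64 − 83.17 = 54.47.
The triangle = ½ × 605.2222 × 54.47 = 16483.23.

16483.23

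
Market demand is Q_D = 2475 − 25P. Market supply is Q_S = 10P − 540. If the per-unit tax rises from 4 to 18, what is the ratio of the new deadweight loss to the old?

20.25

In inverse form: demand P = 99 − 0.04Q, supply P = 54 + 0.1Q.
Competitive equilibrium: 99 − 0.04Q = 54 + 0.1Q → Q* = 321.4286, P* = 86.1429.
For a per-unit tax t: ΔQ = t/0.14, so DWL = ½·t·(t/0.14) = t²/0.28.
At t = 4: DWL = 57.143. At t = 18: DWL = 1157.143.
Ratio = (18/4)² = 20.25.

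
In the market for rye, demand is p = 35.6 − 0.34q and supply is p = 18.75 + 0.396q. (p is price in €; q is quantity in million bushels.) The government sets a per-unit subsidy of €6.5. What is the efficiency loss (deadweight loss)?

€28.70 million

Competitive equilibrium: 35.6 − 0.34q = 18.75 + 0.396q → q* = 22.894, p* = 27.816.
The subsidy lowers effective supply by 6.5: p = 12.25 + 0.396q.
New quantity: 35.6 − 0.34q = 12.25 + 0.396q → q' = 31.7255.
Overproduction Δq = 31.7255 − 22.894 = 8.8315; wedge = subsidy = 6.5.
Welfare loss = ½ × 8.8315 × 6.5 = €28.70 million.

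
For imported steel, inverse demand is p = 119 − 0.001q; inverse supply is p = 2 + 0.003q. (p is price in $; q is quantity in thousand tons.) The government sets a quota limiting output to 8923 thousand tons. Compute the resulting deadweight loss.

$826373.858 thousand

Competitive equilibrium: 119 − 0.001q = 2 + 0.003q → q* = 29250, p* = 89.75.
At q = 8923: demand price = 119 − 0.001·8923 = 110.077; supply price = 2 + 0.003·8923 = 28.769.
Δq = 29250 − 8923 = 20327; wedge = 110.077 − 28.769 = 81.308.
The triangle = ½ × 20327 × 81.308 = $826373.858 thousand.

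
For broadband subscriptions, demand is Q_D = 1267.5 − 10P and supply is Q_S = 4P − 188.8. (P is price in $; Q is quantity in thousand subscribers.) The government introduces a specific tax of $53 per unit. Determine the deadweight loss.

$4012.86 thousand

In inverse form: demand P = 126.75 − 0.1Q, supply P = 47.2 + 0.25Q.
Competitive equilibrium: 126.75 − 0.1Q = 47.2 + 0.25Q → Q* = 227.2857, P* = 104.0214.
With the tax, the buyer price exceeds the seller price by 53: (126.75 − 0.1Q) − (47.2 + 0.25Q) = 53 → Q' = 75.8571.
ΔQ = 227.2857 − 75.8571 = 151.4286; the wedge equals the tax, 53.
Welfare loss = ½ × 151.4286 × 53 = $4012.86 thousand.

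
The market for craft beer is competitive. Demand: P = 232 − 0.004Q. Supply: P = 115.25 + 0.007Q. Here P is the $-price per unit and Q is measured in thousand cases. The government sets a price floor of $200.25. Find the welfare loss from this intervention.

Competitive equilibrium: 232 − 0.004Q = 115.25 + 0.007Q → Q* = 10613.6364, P* = 189.5455.
At the floor P = 200.25, quantity demanded = (232 − 200.25)/0.004 = 7937.5.
Sellers' marginal cost at Q' = 7937.5: 115.25 + 0.007·7937.5 = 170.8125.
ΔQ = 10613.6364 − 7937.5 = 2676.1364; wedge = 200.25 − 170.8125 = 29.4375.
DWL = ½ × 2676.1364 × 29.4375 = $39389.38 thousand.

$39389.38 thousand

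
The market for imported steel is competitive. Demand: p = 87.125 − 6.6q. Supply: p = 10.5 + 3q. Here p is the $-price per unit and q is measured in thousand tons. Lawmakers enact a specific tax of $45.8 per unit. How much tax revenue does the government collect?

Competitive equilibrium: 87.125 − 6.6q = 10.5 + 3q → q* = 7.9818, p* = 34.4453.
With the tax, the buyer price exceeds the seller price by 45.8: (87.125 − 6.6q) − (10.5 + 3q) = 45.8 → q' = 3.2109.
Tax revenue = 45.8 × 3.2109 = $147.06 thousand.

$147.06 thousand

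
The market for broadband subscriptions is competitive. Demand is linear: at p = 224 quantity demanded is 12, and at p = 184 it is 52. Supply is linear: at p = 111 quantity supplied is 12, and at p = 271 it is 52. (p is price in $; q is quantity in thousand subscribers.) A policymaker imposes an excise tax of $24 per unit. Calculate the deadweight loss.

$57.60 thousand

Demand slope = (184 − 224)/(52 − 12) = −1, so p = 236 − q.
Supply slope = (271 − 111)/(52 − 12) = 4, so p = 63 + 4q.
Competitive equilibrium: 236 − q = 63 + 4q → q* = 34.6, p* = 201.4.
With the tax, the buyer price exceeds the seller price by 24: (236 − q) − (63 + 4q) = 24 → q' = 29.8.
Δq = 34.6 − 29.8 = 4.8; the wedge equals the tax, 24.
Welfare loss = ½ × 4.8 × 24 = $57.60 thousand.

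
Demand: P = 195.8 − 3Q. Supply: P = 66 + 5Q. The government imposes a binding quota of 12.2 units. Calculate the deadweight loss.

Competitive equilibrium: 195.8 − 3Q = 66 + 5Q → Q* = 16.225, P* = 147.125.
At Q = 12.2: demand price = 195.8 − 3·12.2 = 159.2; supply price = 66 + 5·12.2 = 127.
ΔQ = 16.225 − 12.2 = 4.025; wedge = 159.2 − 127 = 32.2.
Deadweight loss = ½ × 4.025 × 32.2 = 64.80.

64.80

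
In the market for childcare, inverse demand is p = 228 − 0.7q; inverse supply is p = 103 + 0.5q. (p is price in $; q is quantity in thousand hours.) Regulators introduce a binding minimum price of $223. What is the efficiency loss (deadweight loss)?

Competitive equilibrium: 228 − 0.7q = 103 + 0.5q → q* = 104.1667, p* = 155.0833.
At the floor p = 223, quantity demanded = (228 − 223)/0.7 = 7.1429.
Sellers' marginal cost at q' = 7.1429: 103 + 0.5·7.1429 = 106.5715.
Δq = 104.1667 − 7.1429 = 97.0238; wedge = 223 − 106.5715 = 116.4285.
DWL = ½ × 97.0238 × 116.4285 = $5648.17 thousand.

$5648.17 thousand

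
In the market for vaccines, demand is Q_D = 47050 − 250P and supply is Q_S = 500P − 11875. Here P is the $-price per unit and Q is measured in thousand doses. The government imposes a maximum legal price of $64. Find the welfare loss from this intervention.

$159140.83 thousand

In inverse form: demand P = 188.2 − 0.004Q, supply P = 23.75 + 0.002Q.
Competitive equilibrium: 188.2 − 0.004Q = 23.75 + 0.002Q → Q* = 27408.3333, P* = 78.5667.
At the ceiling P = 64, quantity supplied = (64 − 23.75)/0.002 = 20125.
Willingness to pay at Q' = 20125: 188.2 − 0.004·20125 = 107.7.
ΔQ = 27408.3333 − 20125 = 7283.3333; wedge = 107.7 − 64 = 43.7.
Welfare loss = ½ × 7283.3333 × 43.7 = $159140.83 thousand.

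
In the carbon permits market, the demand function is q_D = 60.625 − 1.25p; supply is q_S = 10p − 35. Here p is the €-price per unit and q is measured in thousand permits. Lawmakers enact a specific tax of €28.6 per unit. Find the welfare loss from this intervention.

€454.42 thousand

In inverse form: demand p = 48.5 − 0.8q, supply p = 3.5 + 0.1q.
Competitive equilibrium: 48.5 − 0.8q = 3.5 + 0.1q → q* = 50, p* = 8.5.
With the tax, the buyer price exceeds the seller price by 28.6: (48.5 − 0.8q) − (3.5 + 0.1q) = 28.6 → q' = 18.2222.
Δq = 50 − 18.2222 = 31.7778; the wedge equals the tax, 28.6.
Welfare loss = ½ × 31.7778 × 28.6 = €454.42 thousand.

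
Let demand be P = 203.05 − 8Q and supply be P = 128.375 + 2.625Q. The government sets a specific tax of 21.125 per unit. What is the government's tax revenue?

106.47

Competitive equilibrium: 203.05 − 8Q = 128.375 + 2.625Q → Q* = 7.0282, P* = 146.8241.
With the tax, the buyer price exceeds the seller price by 21.125: (203.05 − 8Q) − (128.375 + 2.625Q) = 21.125 → Q' = 5.04.
Tax revenue = 21.125 × 5.04 = 106.47.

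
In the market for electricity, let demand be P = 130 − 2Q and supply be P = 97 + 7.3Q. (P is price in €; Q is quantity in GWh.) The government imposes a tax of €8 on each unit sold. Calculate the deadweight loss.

Competitive equilibrium: 130 − 2Q = 97 + 7.3Q → Q* = 3.5484, P* = 122.9032.
With the tax, the buyer price exceeds the seller price by 8: (130 − 2Q) − (97 + 7.3Q) = 8 → Q' = 2.6882.
ΔQ = 3.5484 − 2.6882 = 0.8602; the wedge equals the tax, 8.
Welfare loss = ½ × 0.8602 × 8 = €3.44.

€3.44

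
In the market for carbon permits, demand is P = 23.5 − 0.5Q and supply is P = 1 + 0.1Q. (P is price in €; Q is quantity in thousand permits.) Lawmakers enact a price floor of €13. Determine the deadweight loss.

Competitive equilibrium: 23.5 − 0.5Q = 1 + 0.1Q → Q* = 37.5, P* = 4.75.
At the floor P = 13, quantity demanded = (23.5 − 13)/0.5 = 21.
Sellers' marginal cost at Q' = 21: 1 + 0.1·21 = 3.1.
ΔQ = 37.5 − 21 = 16.5; wedge = 13 − 3.1 = 9.9.
Deadweight loss = ½ × 16.5 × 9.9 = €81.675 thousand.

€81.675 thousand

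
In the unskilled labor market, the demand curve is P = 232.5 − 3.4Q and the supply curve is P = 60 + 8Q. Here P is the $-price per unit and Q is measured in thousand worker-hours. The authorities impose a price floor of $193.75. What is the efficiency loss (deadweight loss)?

Competitive equilibrium: 232.5 − 3.4Q = 60 + 8Q → Q* = 15.13158, P* = 181.05263.
At the floor P = 193.75, quantity demanded = (232.5 − 193.75)/3.4 = 11.39706.
Sellers' marginal cost at Q' = 11.39706: 60 + 8·11.39706 = 151.17648.
ΔQ = 15.13158 − 11.39706 = 3.73452; wedge = 193.75 − 151.17648 = 42.57352.
DWL = ½ × 3.73452 × 42.57352 = $79.50 thousand.

$79.50 thousand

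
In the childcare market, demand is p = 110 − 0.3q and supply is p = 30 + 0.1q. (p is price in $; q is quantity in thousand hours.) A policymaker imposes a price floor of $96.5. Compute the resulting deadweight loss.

Competitive equilibrium: 110 − 0.3q = 30 + 0.1q → q* = 200, p* = 50.
At the floor p = 96.5, quantity demanded = (110 − 96.5)/0.3 = 45.
Sellers' marginal cost at q' = 45: 30 + 0.1·45 = 34.5.
Δq = 200 − 45 = 155; wedge = 96.5 − 34.5 = 62.
Welfare loss = ½ × 155 × 62 = $4805 thousand.

$4805 thousand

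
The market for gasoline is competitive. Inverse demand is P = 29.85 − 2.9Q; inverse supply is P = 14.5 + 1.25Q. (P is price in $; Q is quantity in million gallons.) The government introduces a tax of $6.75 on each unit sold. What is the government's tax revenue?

Competitive equilibrium: 29.85 − 2.9Q = 14.5 + 1.25Q → Q* = 3.6988, P* = 19.1235.
With the tax, the buyer price exceeds the seller price by 6.75: (29.85 − 2.9Q) − (14.5 + 1.25Q) = 6.75 → Q' = 2.0723.
Tax revenue = 6.75 × 2.0723 = $13.99 million.

$13.99 million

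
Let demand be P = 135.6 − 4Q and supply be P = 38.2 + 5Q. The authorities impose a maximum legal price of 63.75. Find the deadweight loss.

146.83

Competitive equilibrium: 135.6 − 4Q = 38.2 + 5Q → Q* = 10.8222, P* = 92.3111.
At the ceiling P = 63.75, quantity supplied = (63.75 − 38.2)/5 = 5.11.
Willingness to pay at Q' = 5.11: 135.6 − 4·5.11 = 115.16.
ΔQ = 10.8222 − 5.11 = 5.7122; wedge = 115.16 − 63.75 = 51.41.
Deadweight loss = ½ × 5.7122 × 51.41 = 146.83.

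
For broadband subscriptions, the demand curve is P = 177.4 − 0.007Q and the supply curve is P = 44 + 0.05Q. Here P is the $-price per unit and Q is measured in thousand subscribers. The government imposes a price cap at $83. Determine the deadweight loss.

$69388.80 thousand

Competitive equilibrium: 177.4 − 0.007Q = 44 + 0.05Q → Q* = 2340.3509, P* = 161.0175.
At the ceiling P = 83, quantity supplied = (83 − 44)/0.05 = 780.
Willingness to pay at Q' = 780: 177.4 − 0.007·780 = 171.94.
ΔQ = 2340.3509 − 780 = 1560.3509; wedge = 171.94 − 83 = 88.94.
The triangle = ½ × 1560.3509 × 88.94 = $69388.80 thousand.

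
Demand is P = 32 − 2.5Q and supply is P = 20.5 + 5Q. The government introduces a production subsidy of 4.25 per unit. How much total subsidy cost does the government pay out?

Competitive equilibrium: 32 − 2.5Q = 20.5 + 5Q → Q* = 1.5333, P* = 28.1667.
The subsidy lowers effective supply by 4.25: P = 16.25 + 5Q.
New quantity: 32 − 2.5Q = 16.25 + 5Q → Q' = 2.1.
Total subsidy cost = 4.25 × 2.1 = 8.925.

8.925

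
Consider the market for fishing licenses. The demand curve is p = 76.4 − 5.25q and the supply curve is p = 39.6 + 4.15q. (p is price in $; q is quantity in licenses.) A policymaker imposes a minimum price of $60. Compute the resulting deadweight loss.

$2.94

Competitive equilibrium: 76.4 − 5.25q = 39.6 + 4.15q → q* = 3.9149, p* = 55.8468.
At the floor p = 60, quantity demanded = (76.4 − 60)/5.25 = 3.1238.
Sellers' marginal cost at q' = 3.1238: 39.6 + 4.15·3.1238 = 52.5638.
Δq = 3.9149 − 3.1238 = 0.7911; wedge = 60 − 52.5638 = 7.4362.
DWL = ½ × 0.7911 × 7.4362 = $2.94.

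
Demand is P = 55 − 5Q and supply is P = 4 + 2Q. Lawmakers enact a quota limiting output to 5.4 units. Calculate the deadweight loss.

12.45

Competitive equilibrium: 55 − 5Q = 4 + 2Q → Q* = 7.2857, P* = 18.5714.
At Q = 5.4: demand price = 55 − 5·5.4 = 28; supply price = 4 + 2·5.4 = 14.8.
ΔQ = 7.2857 − 5.4 = 1.8857; wedge = 28 − 14.8 = 13.2.
Deadweight loss = ½ × 1.8857 × 13.2 = 12.45.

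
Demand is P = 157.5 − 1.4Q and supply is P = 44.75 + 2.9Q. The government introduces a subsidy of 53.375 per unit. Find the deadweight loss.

Competitive equilibrium: 157.5 − 1.4Q = 44.75 + 2.9Q → Q* = 26.2209, P* = 120.7907.
The subsidy lowers effective supply by 53.375: P = 2.9Q − 8.625.
New quantity: 157.5 − 1.4Q = 2.9Q − 8.625 → Q' = 38.6337.
Overproduction ΔQ = 38.6337 − 26.2209 = 12.4128; wedge = subsidy = 53.375.
DWL = ½ × 12.4128 × 53.375 = 331.27.

331.27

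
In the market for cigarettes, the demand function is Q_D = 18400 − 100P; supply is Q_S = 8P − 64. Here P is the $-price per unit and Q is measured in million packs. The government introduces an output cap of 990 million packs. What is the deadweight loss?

In inverse form: demand P = 184 − 0.01Q, supply P = 8 + 0.125Q.
Competitive equilibrium: 184 − 0.01Q = 8 + 0.125Q → Q* = 1303.7037, P* = 170.963.
At Q = 990: demand price = 184 − 0.01·990 = 174.1; supply price = 8 + 0.125·990 = 131.75.
ΔQ = 1303.7037 − 990 = 313.7037; wedge = 174.1 − 131.75 = 42.35.
DWL = ½ × 313.7037 × 42.35 = $6642.68 million.

$6642.68 million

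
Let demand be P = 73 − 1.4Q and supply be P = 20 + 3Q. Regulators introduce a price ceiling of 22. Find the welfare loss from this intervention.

284.85

Competitive equilibrium: 73 − 1.4Q = 20 + 3Q → Q* = 12.0455, P* = 56.1364.
At the ceiling P = 22, quantity supplied = (22 − 20)/3 = 0.6667.
Willingness to pay at Q' = 0.6667: 73 − 1.4·0.6667 = 72.0666.
ΔQ = 12.0455 − 0.6667 = 11.3788; wedge = 72.0666 − 22 = 50.0666.
The triangle = ½ × 11.3788 × 50.0666 = 284.85.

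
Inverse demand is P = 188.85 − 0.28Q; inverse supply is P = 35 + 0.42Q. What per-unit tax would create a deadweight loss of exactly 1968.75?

52.5

Competitive equilibrium: 188.85 − 0.28Q = 35 + 0.42Q → Q* = 219.7857, P* = 127.31.
A tax t gives ΔQ = t/0.7 and wedge t, so DWL = t²/1.4.
t²/1.4 = 1968.75 → t² = 2756.25 → t = 52.5.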